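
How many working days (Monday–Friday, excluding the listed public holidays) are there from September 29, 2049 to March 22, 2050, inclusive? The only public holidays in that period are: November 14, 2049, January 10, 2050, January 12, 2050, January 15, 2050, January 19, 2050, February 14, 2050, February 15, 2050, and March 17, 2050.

119

September 29, 2049 is a Wednesday.
The range spans 175 days (inclusive of both endpoints).
175 = 7 × 25, so the span is exactly 25 full weeks.
Each full week contributes 5 weekdays (Mon–Fri): 25 × 5 = 125.
Total: 125.
Holidays: November 14, 2049 (Sun); January 10, 2050 (Mon); January 12, 2050 (Wed); January 15, 2050 (Sat); January 19, 2050 (Wed); February 14, 2050 (Mon); February 15, 2050 (Tue); March 17, 2050 (Thu).
6 of the 8 holidays fall on weekdays; the rest are weekends and were already excluded.
Business days: 125 − 6 = 119.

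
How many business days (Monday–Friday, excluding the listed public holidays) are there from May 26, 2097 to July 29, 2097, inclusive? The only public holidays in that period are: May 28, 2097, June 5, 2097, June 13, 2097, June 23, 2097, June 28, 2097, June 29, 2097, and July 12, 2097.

May 26, 2097 is a Sunday.
That's 65 days from start to end, counting both.
65 = 7 × 9 + 2, so there are 9 full weeks plus 2 extra days.
Each full week contributes 5 weekdays (Mon–Fri): 9 × 5 = 45.
The 2 extra days are Sun, Mon — 1 of them qualifies.
Total: 45 + 1 = 46.
Holidays: May 28, 2097 (Tue); June 5, 2097 (Wed); June 13, 2097 (Thu); June 23, 2097 (Sun); June 28, 2097 (Fri); June 29, 2097 (Sat); July 12, 2097 (Fri).
5 of the 7 holidays fall on weekdays; the rest are weekends and were already excluded.
Business days: 46 − 5 = 41.

41 business days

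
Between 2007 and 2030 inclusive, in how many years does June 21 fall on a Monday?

3

Day of week of June 21 in each year:
2007: Thu, 2008: Sat, 2009: Sun, 2010: Mon ✓, 2011: Tue, 2012: Thu, 2013: Fri, 2014: Sat, 2015: Sun, 2016: Tue, 2017: Wed, 2018: Thu, 2019: Fri, 2020: Sun, 2021: Mon ✓, 2022: Tue, 2023: Wed, 2024: Fri, 2025: Sat, 2026: Sun, 2027: Mon ✓, 2028: Wed, 2029: Thu, 2030: Fri
Mondays: 2010, 2021, 2027.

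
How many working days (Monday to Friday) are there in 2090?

January 1, 2090 is a Sunday.
The range spans 365 days (inclusive of both endpoints).
365 = 7 × 52 + 1, so there are 52 full weeks plus 1 extra day.
Each full week contributes 5 weekdays (Mon–Fri): 52 × 5 = 260.
The 1 extra day is Sun — none qualify.
Total: 260 + 0 = 260.

260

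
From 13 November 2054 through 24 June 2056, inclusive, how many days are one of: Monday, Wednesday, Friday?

253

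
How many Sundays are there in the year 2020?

Jan 1, 2020 is a Wednesday.
The range spans 366 days (inclusive of both endpoints).
366 = 7 × 52 + 2, so there are 52 full weeks plus 2 extra days.
Each full week contributes one Sunday: 52 so far.
The 2 extra days are Wednesday, Thursday — none qualify.
Total: 52 + 0 = 52.

52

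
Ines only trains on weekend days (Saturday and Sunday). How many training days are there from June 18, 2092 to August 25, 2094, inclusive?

June 18, 2092 is a Wednesday.
From June 18, 2092 to August 25, 2094 is 799 days inclusive.
799 = 7 × 114 + 1, so there are 114 full weeks plus 1 extra day.
Each full week contributes 2 weekend days (Sat, Sun): 114 × 2 = 228.
The 1 extra day is Wed — none qualify.
Total: 228 + 0 = 228.

228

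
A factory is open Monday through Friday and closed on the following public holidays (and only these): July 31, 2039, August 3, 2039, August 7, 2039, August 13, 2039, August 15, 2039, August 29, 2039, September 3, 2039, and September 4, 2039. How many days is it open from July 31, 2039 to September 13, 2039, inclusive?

29

July 31, 2039 is a Sunday.
From July 31, 2039 to September 13, 2039 is 45 days inclusive.
45 = 7 × 6 + 3, so there are 6 full weeks plus 3 extra days.
Each full week contributes 5 weekdays (Mon–Fri): 6 × 5 = 30.
The 3 extra days are Sunday, Monday, Tuesday — 2 of them qualify.
Total: 30 + 2 = 32.
Holidays: July 31, 2039 (Sun); August 3, 2039 (Wed); August 7, 2039 (Sun); August 13, 2039 (Sat); August 15, 2039 (Mon); August 29, 2039 (Mon); September 3, 2039 (Sat); September 4, 2039 (Sun).
3 of the 8 holidays fall on weekdays; the rest are weekends and were already excluded.
Business days: 32 − 3 = 29.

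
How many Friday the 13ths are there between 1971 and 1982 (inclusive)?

19

Friday-the-13ths by year:
1971: Aug
1972: Oct
1973: Apr, Jul
1974: Sep, Dec
1975: Jun
1976: Feb, Aug
1977: May
1978: Jan, Oct
1979: Apr, Jul
1980: Jun
1981: Feb, Mar, Nov
1982: Aug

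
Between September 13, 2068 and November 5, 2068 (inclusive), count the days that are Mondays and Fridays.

16

September 13, 2068 is a Thursday.
From September 13, 2068 to November 5, 2068 is 54 days inclusive.
54 = 7 × 7 + 5, so there are 7 full weeks plus 5 extra days.
Each full week contributes 2 days from the set (Mon, Fri): 7 × 2 = 14.
The 5 extra days are Thursday, Friday, Saturday, Sunday, Monday — 2 of them qualify.
Total: 14 + 2 = 16.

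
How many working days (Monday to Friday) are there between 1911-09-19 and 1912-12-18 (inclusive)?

1911-09-19 is a Tuesday.
From 1911-09-19 to 1912-12-18 is 457 days inclusive.
457 = 7 × 65 + 2, so there are 65 full weeks plus 2 extra days.
Each full week contributes 5 weekdays (Mon–Fri): 65 × 5 = 325.
The 2 extra days are Tuesday, Wednesday — 2 of them qualify.
Total: 325 + 2 = 327.

327 weekdays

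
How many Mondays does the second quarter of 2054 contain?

Apr 1, 2054 is a Wednesday.
From Apr 1, 2054 to Jun 30, 2054 is 91 days inclusive.
91 = 7 × 13, so the span is exactly 13 full weeks.
Each full week contributes one Monday: 13 so far.

13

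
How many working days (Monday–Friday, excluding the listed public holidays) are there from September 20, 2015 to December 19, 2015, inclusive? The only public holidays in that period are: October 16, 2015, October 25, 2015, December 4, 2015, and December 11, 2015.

September 20, 2015 is a Sunday.
From September 20, 2015 to December 19, 2015 is 91 days inclusive.
91 = 7 × 13, so the span is exactly 13 full weeks.
Each full week contributes 5 weekdays (Mon–Fri): 13 × 5 = 65.
Total: 65.
Holidays: October 16, 2015 (Fri); October 25, 2015 (Sun); December 4, 2015 (Fri); December 11, 2015 (Fri).
3 of the 4 holidays fall on weekdays; the rest are weekends and were already excluded.
Business days: 65 − 3 = 62.

62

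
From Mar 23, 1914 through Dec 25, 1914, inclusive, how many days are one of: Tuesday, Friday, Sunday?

119

Mar 23, 1914 is a Monday.
The range spans 278 days (inclusive of both endpoints).
278 = 7 × 39 + 5, so there are 39 full weeks plus 5 extra days.
Each full week contributes 3 days from the set (Tue, Fri, Sun): 39 × 3 = 117.
The 5 extra days are Mon, Tue, Wed, Thu, Fri — 2 of them qualify.
Total: 117 + 2 = 119.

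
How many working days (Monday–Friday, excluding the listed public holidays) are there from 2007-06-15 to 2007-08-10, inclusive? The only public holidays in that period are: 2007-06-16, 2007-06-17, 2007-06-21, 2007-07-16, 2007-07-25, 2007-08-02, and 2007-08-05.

37

2007-06-15 is a Friday.
That's 57 days from start to end, counting both.
57 = 7 × 8 + 1, so there are 8 full weeks plus 1 extra day.
Each full week contributes 5 weekdays (Mon–Fri): 8 × 5 = 40.
The 1 extra day is Fri — 1 of them qualifies.
Total: 40 + 1 = 41.
Holidays: 2007-06-16 (Sat); 2007-06-17 (Sun); 2007-06-21 (Thu); 2007-07-16 (Mon); 2007-07-25 (Wed); 2007-08-02 (Thu); 2007-08-05 (Sun).
4 of the 7 holidays fall on weekdays; the rest are weekends and were already excluded.
Business days: 41 − 4 = 37.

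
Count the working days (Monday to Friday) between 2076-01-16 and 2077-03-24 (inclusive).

310

2076-01-16 is a Thursday.
That's 434 days from start to end, counting both.
434 = 7 × 62, so the span is exactly 62 full weeks.
Each full week contributes 5 weekdays (Mon–Fri): 62 × 5 = 310.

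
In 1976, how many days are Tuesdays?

1 January 1976 is a Thursday.
From 1 January 1976 to 31 December 1976 is 366 days inclusive.
366 = 7 × 52 + 2, so there are 52 full weeks plus 2 extra days.
Each full week contributes one Tuesday: 52 so far.
The 2 extra days are Thursday, Friday — none qualify.
Total: 52 + 0 = 52.

52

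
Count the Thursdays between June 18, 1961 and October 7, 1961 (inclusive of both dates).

June 18, 1961 is a Sunday.
That's 112 days from start to end, counting both.
112 = 7 × 16, so the span is exactly 16 full weeks.
Each full week contributes one Thursday: 16 so far.

16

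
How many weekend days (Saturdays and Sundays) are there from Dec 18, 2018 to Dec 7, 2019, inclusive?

101

Dec 18, 2018 is a Tuesday.
The range spans 355 days (inclusive of both endpoints).
355 = 7 × 50 + 5, so there are 50 full weeks plus 5 extra days.
Each full week contributes 2 weekend days (Sat, Sun): 50 × 2 = 100.
The 5 extra days are Tue, Wed, Thu, Fri, Sat — 1 of them qualifies.
Total: 100 + 1 = 101.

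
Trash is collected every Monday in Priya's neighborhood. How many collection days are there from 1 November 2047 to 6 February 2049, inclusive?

66

1 November 2047 is a Friday.
That's 464 days from start to end, counting both.
464 = 7 × 66 + 2, so there are 66 full weeks plus 2 extra days.
Each full week contributes one Monday: 66 so far.
The 2 extra days are Fri, Sat — none qualify.
Total: 66 + 0 = 66.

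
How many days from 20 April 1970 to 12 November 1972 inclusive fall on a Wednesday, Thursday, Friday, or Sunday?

536

20 April 1970 is a Monday.
The range spans 938 days (inclusive of both endpoints).
938 = 7 × 134, so the span is exactly 134 full weeks.
Each full week contributes 4 days from the set (Wed, Thu, Fri, Sun): 134 × 4 = 536.
Total: 536.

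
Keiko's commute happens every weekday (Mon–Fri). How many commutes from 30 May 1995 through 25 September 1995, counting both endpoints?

85

30 May 1995 is a Tuesday.
That's 119 days from start to end, counting both.
119 = 7 × 17, so the span is exactly 17 full weeks.
Each full week contributes 5 weekdays (Mon–Fri): 17 × 5 = 85.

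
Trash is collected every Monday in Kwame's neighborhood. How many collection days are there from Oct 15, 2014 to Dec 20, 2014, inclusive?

9 Mondays

Oct 15, 2014 is a Wednesday.
From Oct 15, 2014 to Dec 20, 2014 is 67 days inclusive.
67 = 7 × 9 + 4, so there are 9 full weeks plus 4 extra days.
Each full week contributes one Monday: 9 so far.
The 4 extra days are Wednesday, Thursday, Friday, Saturday — none qualify.
Total: 9 + 0 = 9.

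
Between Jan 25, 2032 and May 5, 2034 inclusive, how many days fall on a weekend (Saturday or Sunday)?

Jan 25, 2032 is a Sunday.
The range spans 832 days (inclusive of both endpoints).
832 = 7 × 118 + 6, so there are 118 full weeks plus 6 extra days.
Each full week contributes 2 weekend days (Sat, Sun): 118 × 2 = 236.
The 6 extra days are Sun, Mon, Tue, Wed, Thu, Fri — 1 of them qualifies.
Total: 236 + 1 = 237.

237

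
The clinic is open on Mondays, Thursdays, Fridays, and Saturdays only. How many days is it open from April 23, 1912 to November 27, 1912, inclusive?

April 23, 1912 is a Tuesday.
From April 23, 1912 to November 27, 1912 is 219 days inclusive.
219 = 7 × 31 + 2, so there are 31 full weeks plus 2 extra days.
Each full week contributes 4 days from the set (Mon, Thu, Fri, Sat): 31 × 4 = 124.
The 2 extra days are Tue, Wed — none qualify.
Total: 124 + 0 = 124.

124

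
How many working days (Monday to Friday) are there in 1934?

261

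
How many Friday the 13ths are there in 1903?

3

The 13th falls on a Friday when the month's 13th has weekday Fri.
Jan 13 is Tue; Feb 13 is Fri ✓; Mar 13 is Fri ✓; Apr 13 is Mon; May 13 is Wed; Jun 13 is Sat; Jul 13 is Mon; Aug 13 is Thu; Sep 13 is Sun; Oct 13 is Tue; Nov 13 is Fri ✓; Dec 13 is Sun.
Friday the 13ths: Feb, Mar, Nov.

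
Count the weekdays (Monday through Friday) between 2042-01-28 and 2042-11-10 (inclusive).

2042-01-28 is a Tuesday.
That's 287 days from start to end, counting both.
287 = 7 × 41, so the span is exactly 41 full weeks.
Each full week contributes 5 weekdays (Mon–Fri): 41 × 5 = 205.
Total: 205.

205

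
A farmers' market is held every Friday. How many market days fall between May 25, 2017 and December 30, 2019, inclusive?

136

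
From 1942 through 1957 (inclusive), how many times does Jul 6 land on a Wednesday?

Day of week of July 6 in each year:
1942: Mon, 1943: Tue, 1944: Thu, 1945: Fri, 1946: Sat, 1947: Sun, 1948: Tue, 1949: Wed ✓, 1950: Thu, 1951: Fri, 1952: Sun, 1953: Mon, 1954: Tue, 1955: Wed ✓, 1956: Fri, 1957: Sat
Wednesdays: 1949, 1955.

2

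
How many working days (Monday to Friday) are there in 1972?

260

Jan 1, 1972 is a Saturday.
That's 366 days from start to end, counting both.
366 = 7 × 52 + 2, so there are 52 full weeks plus 2 extra days.
Each full week contributes 5 weekdays (Mon–Fri): 52 × 5 = 260.
The 2 extra days are Saturday, Sunday — none qualify.
Total: 260 + 0 = 260.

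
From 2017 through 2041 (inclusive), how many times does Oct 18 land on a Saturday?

3

Day of week of October 18 in each year:
2017: Wed, 2018: Thu, 2019: Fri, 2020: Sun, 2021: Mon, 2022: Tue, 2023: Wed, 2024: Fri, 2025: Sat ✓, 2026: Sun, 2027: Mon, 2028: Wed, 2029: Thu, 2030: Fri, 2031: Sat ✓, 2032: Mon, 2033: Tue, 2034: Wed, 2035: Thu, 2036: Sat ✓, 2037: Sun, 2038: Mon, 2039: Tue, 2040: Thu, 2041: Fri
Saturdays: 2025, 2031, 2036.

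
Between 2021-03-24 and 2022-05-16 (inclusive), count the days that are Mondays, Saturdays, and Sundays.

180

2021-03-24 is a Wednesday.
The range spans 419 days (inclusive of both endpoints).
419 = 7 × 59 + 6, so there are 59 full weeks plus 6 extra days.
Each full week contributes 3 days from the set (Mon, Sat, Sun): 59 × 3 = 177.
The 6 extra days are Wed, Thu, Fri, Sat, Sun, Mon — 3 of them qualify.
Total: 177 + 3 = 180.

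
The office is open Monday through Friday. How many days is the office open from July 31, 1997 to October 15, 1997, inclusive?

July 31, 1997 is a Thursday.
From July 31, 1997 to October 15, 1997 is 77 days inclusive.
77 = 7 × 11, so the span is exactly 11 full weeks.
Each full week contributes 5 weekdays (Mon–Fri): 11 × 5 = 55.

55 weekdays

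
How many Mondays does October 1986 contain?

1 October 1986 is a Wednesday.
From 1 October 1986 to 31 October 1986 is 31 days inclusive.
31 = 7 × 4 + 3, so there are 4 full weeks plus 3 extra days.
Each full week contributes one Monday: 4 so far.
The 3 extra days are Wednesday, Thursday, Friday — none qualify.
Total: 4 + 0 = 4.

4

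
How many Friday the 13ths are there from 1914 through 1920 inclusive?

Friday-the-13ths by year:
1914: Feb, Mar, Nov
1915: Aug
1916: Oct
1917: Apr, Jul
1918: Sep, Dec
1919: Jun
1920: Feb, Aug

12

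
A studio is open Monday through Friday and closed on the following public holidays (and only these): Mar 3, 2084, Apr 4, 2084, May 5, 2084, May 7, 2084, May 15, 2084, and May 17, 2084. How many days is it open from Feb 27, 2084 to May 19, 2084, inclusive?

Feb 27, 2084 is a Sunday.
From Feb 27, 2084 to May 19, 2084 is 83 days inclusive.
83 = 7 × 11 + 6, so there are 11 full weeks plus 6 extra days.
Each full week contributes 5 weekdays (Mon–Fri): 11 × 5 = 55.
The 6 extra days are Sunday, Monday, Tuesday, Wednesday, Thursday, Friday — 5 of them qualify.
Total: 55 + 5 = 60.
Holidays: Mar 3, 2084 (Fri); Apr 4, 2084 (Tue); May 5, 2084 (Fri); May 7, 2084 (Sun); May 15, 2084 (Mon); May 17, 2084 (Wed).
5 of the 6 holidays fall on weekdays; the rest are weekends and were already excluded.
Business days: 60 − 5 = 55.

55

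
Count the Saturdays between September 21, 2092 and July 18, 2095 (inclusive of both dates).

September 21, 2092 is a Sunday.
From September 21, 2092 to July 18, 2095 is 1031 days inclusive.
1031 = 7 × 147 + 2, so there are 147 full weeks plus 2 extra days.
Each full week contributes one Saturday: 147 so far.
The 2 extra days are Sunday, Monday — none qualify.
Total: 147 + 0 = 147.

147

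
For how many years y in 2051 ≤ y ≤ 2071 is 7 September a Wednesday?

Day of week of September 7 in each year:
2051: Thu, 2052: Sat, 2053: Sun, 2054: Mon, 2055: Tue, 2056: Thu, 2057: Fri, 2058: Sat, 2059: Sun, 2060: Tue, 2061: Wed ✓, 2062: Thu, 2063: Fri, 2064: Sun, 2065: Mon, 2066: Tue, 2067: Wed ✓, 2068: Fri, 2069: Sat, 2070: Sun, 2071: Mon
Wednesdays: 2061, 2067.

2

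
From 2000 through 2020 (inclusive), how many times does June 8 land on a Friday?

4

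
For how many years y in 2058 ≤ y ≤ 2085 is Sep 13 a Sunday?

4

Day of week of September 13 in each year:
2058: Fri, 2059: Sat, 2060: Mon, 2061: Tue, 2062: Wed, 2063: Thu, 2064: Sat, 2065: Sun ✓, 2066: Mon, 2067: Tue, 2068: Thu, 2069: Fri, 2070: Sat, 2071: Sun ✓, 2072: Tue, 2073: Wed, 2074: Thu, 2075: Fri, 2076: Sun ✓, 2077: Mon, 2078: Tue, 2079: Wed, 2080: Fri, 2081: Sat, 2082: Sun ✓, 2083: Mon, 2084: Wed, 2085: Thu
Sundays: 2065, 2071, 2076, 2082.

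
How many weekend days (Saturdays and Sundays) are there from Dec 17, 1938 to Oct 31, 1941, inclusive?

300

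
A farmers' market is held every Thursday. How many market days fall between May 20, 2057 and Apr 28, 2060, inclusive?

May 20, 2057 is a Sunday.
From May 20, 2057 to Apr 28, 2060 is 1075 days inclusive.
1075 = 7 × 153 + 4, so there are 153 full weeks plus 4 extra days.
Each full week contributes one Thursday: 153 so far.
The 4 extra days are Sunday, Monday, Tuesday, Wednesday — none qualify.
Total: 153 + 0 = 153.

153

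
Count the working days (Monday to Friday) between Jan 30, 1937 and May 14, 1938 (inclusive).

335

Jan 30, 1937 is a Saturday.
The range spans 470 days (inclusive of both endpoints).
470 = 7 × 67 + 1, so there are 67 full weeks plus 1 extra day.
Each full week contributes 5 weekdays (Mon–Fri): 67 × 5 = 335.
The 1 extra day is Sat — none qualify.
Total: 335 + 0 = 335.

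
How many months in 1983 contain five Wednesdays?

A month has five Wednesdays exactly when Wednesday falls within its first (length − 28) days.
Jan: 31 days, starts Sat → 5 of Sat, Sun, Mon
Feb: 28 days, starts Tue → 5 of (none)
Mar: 31 days, starts Tue → 5 of Tue, Wed, Thu ✓
Apr: 30 days, starts Fri → 5 of Fri, Sat
May: 31 days, starts Sun → 5 of Sun, Mon, Tue
Jun: 30 days, starts Wed → 5 of Wed, Thu ✓
Jul: 31 days, starts Fri → 5 of Fri, Sat, Sun
Aug: 31 days, starts Mon → 5 of Mon, Tue, Wed ✓
Sep: 30 days, starts Thu → 5 of Thu, Fri
Oct: 31 days, starts Sat → 5 of Sat, Sun, Mon
Nov: 30 days, starts Tue → 5 of Tue, Wed ✓
Dec: 31 days, starts Thu → 5 of Thu, Fri, Sat
Months with five Wednesdays: Mar, Jun, Aug, Nov.

4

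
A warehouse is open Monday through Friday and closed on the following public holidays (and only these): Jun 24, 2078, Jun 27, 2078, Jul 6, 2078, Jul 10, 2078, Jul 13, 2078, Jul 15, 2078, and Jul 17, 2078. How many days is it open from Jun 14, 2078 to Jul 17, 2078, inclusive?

19 working days

Jun 14, 2078 is a Tuesday.
From Jun 14, 2078 to Jul 17, 2078 is 34 days inclusive.
34 = 7 × 4 + 6, so there are 4 full weeks plus 6 extra days.
Each full week contributes 5 weekdays (Mon–Fri): 4 × 5 = 20.
The 6 extra days are Tuesday, Wednesday, Thursday, Friday, Saturday, Sunday — 4 of them qualify.
Total: 20 + 4 = 24.
Holidays: Jun 24, 2078 (Fri); Jun 27, 2078 (Mon); Jul 6, 2078 (Wed); Jul 10, 2078 (Sun); Jul 13, 2078 (Wed); Jul 15, 2078 (Fri); Jul 17, 2078 (Sun).
5 of the 7 holidays fall on weekdays; the rest are weekends and were already excluded.
Business days: 24 − 5 = 19.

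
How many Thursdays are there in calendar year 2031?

Jan 1, 2031 is a Wednesday.
That's 365 days from start to end, counting both.
365 = 7 × 52 + 1, so there are 52 full weeks plus 1 extra day.
Each full week contributes one Thursday: 52 so far.
The 1 extra day is Wednesday — none qualify.
Total: 52 + 0 = 52.

52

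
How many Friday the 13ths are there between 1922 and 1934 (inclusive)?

Friday-the-13ths by year:
1922: Jan, Oct
1923: Apr, Jul
1924: Jun
1925: Feb, Mar, Nov
1926: Aug
1927: May
1928: Jan, Apr, Jul
1929: Sep, Dec
1930: Jun
1931: Feb, Mar, Nov
1932: May
1933: Jan, Oct
1934: Apr, Jul

24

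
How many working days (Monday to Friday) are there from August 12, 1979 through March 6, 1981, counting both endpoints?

August 12, 1979 is a Sunday.
That's 573 days from start to end, counting both.
573 = 7 × 81 + 6, so there are 81 full weeks plus 6 extra days.
Each full week contributes 5 weekdays (Mon–Fri): 81 × 5 = 405.
The 6 extra days are Sun, Mon, Tue, Wed, Thu, Fri — 5 of them qualify.
Total: 405 + 5 = 410.

410 weekdays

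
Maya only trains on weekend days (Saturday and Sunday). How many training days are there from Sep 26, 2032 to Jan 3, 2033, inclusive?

Sep 26, 2032 is a Sunday.
The range spans 100 days (inclusive of both endpoints).
100 = 7 × 14 + 2, so there are 14 full weeks plus 2 extra days.
Each full week contributes 2 weekend days (Sat, Sun): 14 × 2 = 28.
The 2 extra days are Sun, Mon — 1 of them qualifies.
Total: 28 + 1 = 29.

29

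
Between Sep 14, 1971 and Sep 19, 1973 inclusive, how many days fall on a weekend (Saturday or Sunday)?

Sep 14, 1971 is a Tuesday.
The range spans 737 days (inclusive of both endpoints).
737 = 7 × 105 + 2, so there are 105 full weeks plus 2 extra days.
Each full week contributes 2 weekend days (Sat, Sun): 105 × 2 = 210.
The 2 extra days are Tue, Wed — none qualify.
Total: 210 + 0 = 210.

210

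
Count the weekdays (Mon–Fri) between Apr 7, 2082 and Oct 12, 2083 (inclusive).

396 weekdays

Apr 7, 2082 is a Tuesday.
The range spans 554 days (inclusive of both endpoints).
554 = 7 × 79 + 1, so there are 79 full weeks plus 1 extra day.
Each full week contributes 5 weekdays (Mon–Fri): 79 × 5 = 395.
The 1 extra day is Tue — 1 of them qualifies.
Total: 395 + 1 = 396.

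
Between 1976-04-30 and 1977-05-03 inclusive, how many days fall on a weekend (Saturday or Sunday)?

1976-04-30 is a Friday.
From 1976-04-30 to 1977-05-03 is 369 days inclusive.
369 = 7 × 52 + 5, so there are 52 full weeks plus 5 extra days.
Each full week contributes 2 weekend days (Sat, Sun): 52 × 2 = 104.
The 5 extra days are Fri, Sat, Sun, Mon, Tue — 2 of them qualify.
Total: 104 + 2 = 106.

106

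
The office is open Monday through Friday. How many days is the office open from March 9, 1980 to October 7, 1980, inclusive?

152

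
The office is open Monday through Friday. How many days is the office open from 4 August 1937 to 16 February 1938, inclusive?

4 August 1937 is a Wednesday.
The range spans 197 days (inclusive of both endpoints).
197 = 7 × 28 + 1, so there are 28 full weeks plus 1 extra day.
Each full week contributes 5 weekdays (Mon–Fri): 28 × 5 = 140.
The 1 extra day is Wed — 1 of them qualifies.
Total: 140 + 1 = 141.

141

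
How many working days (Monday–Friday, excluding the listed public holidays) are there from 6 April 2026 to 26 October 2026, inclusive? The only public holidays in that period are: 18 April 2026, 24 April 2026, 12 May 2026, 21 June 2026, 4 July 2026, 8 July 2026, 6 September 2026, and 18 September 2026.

6 April 2026 is a Monday.
The range spans 204 days (inclusive of both endpoints).
204 = 7 × 29 + 1, so there are 29 full weeks plus 1 extra day.
Each full week contributes 5 weekdays (Mon–Fri): 29 × 5 = 145.
The 1 extra day is Monday — 1 of them qualifies.
Total: 145 + 1 = 146.
Holidays: 18 April 2026 (Sat); 24 April 2026 (Fri); 12 May 2026 (Tue); 21 June 2026 (Sun); 4 July 2026 (Sat); 8 July 2026 (Wed); 6 September 2026 (Sun); 18 September 2026 (Fri).
4 of the 8 holidays fall on weekdays; the rest are weekends and were already excluded.
Business days: 146 − 4 = 142.

142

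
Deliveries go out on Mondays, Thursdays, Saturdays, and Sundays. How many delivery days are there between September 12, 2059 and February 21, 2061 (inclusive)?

303

September 12, 2059 is a Friday.
From September 12, 2059 to February 21, 2061 is 529 days inclusive.
529 = 7 × 75 + 4, so there are 75 full weeks plus 4 extra days.
Each full week contributes 4 days from the set (Mon, Thu, Sat, Sun): 75 × 4 = 300.
The 4 extra days are Fri, Sat, Sun, Mon — 3 of them qualify.
Total: 300 + 3 = 303.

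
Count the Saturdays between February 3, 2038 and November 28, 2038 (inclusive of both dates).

43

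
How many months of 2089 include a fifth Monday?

4

A month has five Mondays exactly when Monday falls within its first (length − 28) days.
Jan: 31 days, starts Sat → 5 of Sat, Sun, Mon ✓
Feb: 28 days, starts Tue → 5 of (none)
Mar: 31 days, starts Tue → 5 of Tue, Wed, Thu
Apr: 30 days, starts Fri → 5 of Fri, Sat
May: 31 days, starts Sun → 5 of Sun, Mon, Tue ✓
Jun: 30 days, starts Wed → 5 of Wed, Thu
Jul: 31 days, starts Fri → 5 of Fri, Sat, Sun
Aug: 31 days, starts Mon → 5 of Mon, Tue, Wed ✓
Sep: 30 days, starts Thu → 5 of Thu, Fri
Oct: 31 days, starts Sat → 5 of Sat, Sun, Mon ✓
Nov: 30 days, starts Tue → 5 of Tue, Wed
Dec: 31 days, starts Thu → 5 of Thu, Fri, Sat
Months with five Mondays: Jan, May, Aug, Oct.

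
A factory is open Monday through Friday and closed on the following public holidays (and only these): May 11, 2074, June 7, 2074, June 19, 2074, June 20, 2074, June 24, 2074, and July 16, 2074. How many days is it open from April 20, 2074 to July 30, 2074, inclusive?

67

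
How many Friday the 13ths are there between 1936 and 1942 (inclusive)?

12

Friday-the-13ths by year:
1936: Mar, Nov
1937: Aug
1938: May
1939: Jan, Oct
1940: Sep, Dec
1941: Jun
1942: Feb, Mar, Nov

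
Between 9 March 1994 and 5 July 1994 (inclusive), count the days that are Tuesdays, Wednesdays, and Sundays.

51

9 March 1994 is a Wednesday.
From 9 March 1994 to 5 July 1994 is 119 days inclusive.
119 = 7 × 17, so the span is exactly 17 full weeks.
Each full week contributes 3 days from the set (Tue, Wed, Sun): 17 × 3 = 51.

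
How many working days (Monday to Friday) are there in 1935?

261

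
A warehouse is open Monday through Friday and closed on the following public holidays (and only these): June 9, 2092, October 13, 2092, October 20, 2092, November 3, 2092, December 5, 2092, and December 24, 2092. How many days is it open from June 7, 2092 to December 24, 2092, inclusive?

June 7, 2092 is a Saturday.
The range spans 201 days (inclusive of both endpoints).
201 = 7 × 28 + 5, so there are 28 full weeks plus 5 extra days.
Each full week contributes 5 weekdays (Mon–Fri): 28 × 5 = 140.
The 5 extra days are Sat, Sun, Mon, Tue, Wed — 3 of them qualify.
Total: 140 + 3 = 143.
Holidays: June 9, 2092 (Mon); October 13, 2092 (Mon); October 20, 2092 (Mon); November 3, 2092 (Mon); December 5, 2092 (Fri); December 24, 2092 (Wed).
All 6 holidays fall on weekdays, so subtract 6.
Business days: 143 − 6 = 137.

137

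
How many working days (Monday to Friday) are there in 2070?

261 weekdays

January 1, 2070 is a Wednesday.
The range spans 365 days (inclusive of both endpoints).
365 = 7 × 52 + 1, so there are 52 full weeks plus 1 extra day.
Each full week contributes 5 weekdays (Mon–Fri): 52 × 5 = 260.
The 1 extra day is Wed — 1 of them qualifies.
Total: 260 + 1 = 261.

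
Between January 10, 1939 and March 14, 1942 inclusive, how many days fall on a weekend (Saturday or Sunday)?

January 10, 1939 is a Tuesday.
That's 1160 days from start to end, counting both.
1160 = 7 × 165 + 5, so there are 165 full weeks plus 5 extra days.
Each full week contributes 2 weekend days (Sat, Sun): 165 × 2 = 330.
The 5 extra days are Tuesday, Wednesday, Thursday, Friday, Saturday — 1 of them qualifies.
Total: 330 + 1 = 331.

331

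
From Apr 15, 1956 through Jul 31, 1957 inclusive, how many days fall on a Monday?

68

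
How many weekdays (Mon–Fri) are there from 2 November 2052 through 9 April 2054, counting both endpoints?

2 November 2052 is a Saturday.
From 2 November 2052 to 9 April 2054 is 524 days inclusive.
524 = 7 × 74 + 6, so there are 74 full weeks plus 6 extra days.
Each full week contributes 5 weekdays (Mon–Fri): 74 × 5 = 370.
The 6 extra days are Sat, Sun, Mon, Tue, Wed, Thu — 4 of them qualify.
Total: 370 + 4 = 374.

374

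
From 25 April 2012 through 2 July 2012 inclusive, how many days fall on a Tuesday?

25 April 2012 is a Wednesday.
The range spans 69 days (inclusive of both endpoints).
69 = 7 × 9 + 6, so there are 9 full weeks plus 6 extra days.
Each full week contributes one Tuesday: 9 so far.
The 6 extra days are Wed, Thu, Fri, Sat, Sun, Mon — none qualify.
Total: 9 + 0 = 9.

9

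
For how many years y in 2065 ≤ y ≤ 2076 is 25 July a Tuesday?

1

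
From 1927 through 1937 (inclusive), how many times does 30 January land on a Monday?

2

Day of week of January 30 in each year:
1927: Sun, 1928: Mon ✓, 1929: Wed, 1930: Thu, 1931: Fri, 1932: Sat, 1933: Mon ✓, 1934: Tue, 1935: Wed, 1936: Thu, 1937: Sat
Mondays: 1928, 1933.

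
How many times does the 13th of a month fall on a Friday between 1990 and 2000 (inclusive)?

Friday-the-13ths by year:
1990: Apr, Jul
1991: Sep, Dec
1992: Mar, Nov
1993: Aug
1994: May
1995: Jan, Oct
1996: Sep, Dec
1997: Jun
1998: Feb, Mar, Nov
1999: Aug
2000: Oct

18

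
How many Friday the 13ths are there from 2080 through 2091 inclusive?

20

Friday-the-13ths by year:
2080: Sep, Dec
2081: Jun
2082: Feb, Mar, Nov
2083: Aug
2084: Oct
2085: Apr, Jul
2086: Sep, Dec
2087: Jun
2088: Feb, Aug
2089: May
2090: Jan, Oct
2091: Apr, Jul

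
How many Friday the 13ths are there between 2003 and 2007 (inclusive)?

8

Friday-the-13ths by year:
2003: Jun
2004: Feb, Aug
2005: May
2006: Jan, Oct
2007: Apr, Jul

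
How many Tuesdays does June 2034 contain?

2034-06-01 is a Thursday.
The range spans 30 days (inclusive of both endpoints).
30 = 7 × 4 + 2, so there are 4 full weeks plus 2 extra days.
Each full week contributes one Tuesday: 4 so far.
The 2 extra days are Thu, Fri — none qualify.
Total: 4 + 0 = 4.

4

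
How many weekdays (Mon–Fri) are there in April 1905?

20

1 April 1905 is a Saturday.
From 1 April 1905 to 30 April 1905 is 30 days inclusive.
30 = 7 × 4 + 2, so there are 4 full weeks plus 2 extra days.
Each full week contributes 5 weekdays (Mon–Fri): 4 × 5 = 20.
The 2 extra days are Saturday, Sunday — none qualify.
Total: 20 + 0 = 20.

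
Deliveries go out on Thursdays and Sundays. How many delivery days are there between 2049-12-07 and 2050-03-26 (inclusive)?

2049-12-07 is a Tuesday.
That's 110 days from start to end, counting both.
110 = 7 × 15 + 5, so there are 15 full weeks plus 5 extra days.
Each full week contributes 2 days from the set (Thu, Sun): 15 × 2 = 30.
The 5 extra days are Tuesday, Wednesday, Thursday, Friday, Saturday — 1 of them qualifies.
Total: 30 + 1 = 31.

31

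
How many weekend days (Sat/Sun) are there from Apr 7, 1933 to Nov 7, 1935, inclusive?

Apr 7, 1933 is a Friday.
From Apr 7, 1933 to Nov 7, 1935 is 945 days inclusive.
945 = 7 × 135, so the span is exactly 135 full weeks.
Each full week contributes 2 weekend days (Sat, Sun): 135 × 2 = 270.
Total: 270.

270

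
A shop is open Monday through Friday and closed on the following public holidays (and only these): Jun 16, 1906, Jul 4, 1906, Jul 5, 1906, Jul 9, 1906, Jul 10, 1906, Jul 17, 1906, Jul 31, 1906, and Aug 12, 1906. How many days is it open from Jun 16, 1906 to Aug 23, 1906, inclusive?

43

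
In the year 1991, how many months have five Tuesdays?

5

A month has five Tuesdays exactly when Tuesday falls within its first (length − 28) days.
Jan: 31 days, starts Tue → 5 of Tue, Wed, Thu ✓
Feb: 28 days, starts Fri → 5 of (none)
Mar: 31 days, starts Fri → 5 of Fri, Sat, Sun
Apr: 30 days, starts Mon → 5 of Mon, Tue ✓
May: 31 days, starts Wed → 5 of Wed, Thu, Fri
Jun: 30 days, starts Sat → 5 of Sat, Sun
Jul: 31 days, starts Mon → 5 of Mon, Tue, Wed ✓
Aug: 31 days, starts Thu → 5 of Thu, Fri, Sat
Sep: 30 days, starts Sun → 5 of Sun, Mon
Oct: 31 days, starts Tue → 5 of Tue, Wed, Thu ✓
Nov: 30 days, starts Fri → 5 of Fri, Sat
Dec: 31 days, starts Sun → 5 of Sun, Mon, Tue ✓
Months with five Tuesdays: Jan, Apr, Jul, Oct, Dec.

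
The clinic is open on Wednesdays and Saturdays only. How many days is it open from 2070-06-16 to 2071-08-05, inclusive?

2070-06-16 is a Monday.
From 2070-06-16 to 2071-08-05 is 416 days inclusive.
416 = 7 × 59 + 3, so there are 59 full weeks plus 3 extra days.
Each full week contributes 2 days from the set (Wed, Sat): 59 × 2 = 118.
The 3 extra days are Mon, Tue, Wed — 1 of them qualifies.
Total: 118 + 1 = 119.

119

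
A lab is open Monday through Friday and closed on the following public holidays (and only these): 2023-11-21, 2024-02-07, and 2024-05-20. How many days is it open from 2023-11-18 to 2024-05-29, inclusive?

2023-11-18 is a Saturday.
That's 194 days from start to end, counting both.
194 = 7 × 27 + 5, so there are 27 full weeks plus 5 extra days.
Each full week contributes 5 weekdays (Mon–Fri): 27 × 5 = 135.
The 5 extra days are Saturday, Sunday, Monday, Tuesday, Wednesday — 3 of them qualify.
Total: 135 + 3 = 138.
Holidays: 2023-11-21 (Tue); 2024-02-07 (Wed); 2024-05-20 (Mon).
All 3 holidays fall on weekdays, so subtract 3.
Business days: 138 − 3 = 135.

135 working days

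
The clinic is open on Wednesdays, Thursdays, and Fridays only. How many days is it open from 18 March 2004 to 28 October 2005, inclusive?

254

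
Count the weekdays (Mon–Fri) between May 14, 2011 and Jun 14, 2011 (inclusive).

May 14, 2011 is a Saturday.
From May 14, 2011 to Jun 14, 2011 is 32 days inclusive.
32 = 7 × 4 + 4, so there are 4 full weeks plus 4 extra days.
Each full week contributes 5 weekdays (Mon–Fri): 4 × 5 = 20.
The 4 extra days are Sat, Sun, Mon, Tue — 2 of them qualify.
Total: 20 + 2 = 22.

22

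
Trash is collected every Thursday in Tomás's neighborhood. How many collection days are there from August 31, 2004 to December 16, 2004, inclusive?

16 Thursdays

August 31, 2004 is a Tuesday.
The range spans 108 days (inclusive of both endpoints).
108 = 7 × 15 + 3, so there are 15 full weeks plus 3 extra days.
Each full week contributes one Thursday: 15 so far.
The 3 extra days are Tuesday, Wednesday, Thursday — 1 of them qualifies.
Total: 15 + 1 = 16.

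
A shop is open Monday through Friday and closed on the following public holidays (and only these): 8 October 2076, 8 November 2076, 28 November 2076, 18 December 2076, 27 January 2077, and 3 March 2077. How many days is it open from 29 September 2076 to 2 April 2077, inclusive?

130

29 September 2076 is a Tuesday.
From 29 September 2076 to 2 April 2077 is 186 days inclusive.
186 = 7 × 26 + 4, so there are 26 full weeks plus 4 extra days.
Each full week contributes 5 weekdays (Mon–Fri): 26 × 5 = 130.
The 4 extra days are Tue, Wed, Thu, Fri — 4 of them qualify.
Total: 130 + 4 = 134.
Holidays: 8 October 2076 (Thu); 8 November 2076 (Sun); 28 November 2076 (Sat); 18 December 2076 (Fri); 27 January 2077 (Wed); 3 March 2077 (Wed).
4 of the 6 holidays fall on weekdays; the rest are weekends and were already excluded.
Business days: 134 − 4 = 130.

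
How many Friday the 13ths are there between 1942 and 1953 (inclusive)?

21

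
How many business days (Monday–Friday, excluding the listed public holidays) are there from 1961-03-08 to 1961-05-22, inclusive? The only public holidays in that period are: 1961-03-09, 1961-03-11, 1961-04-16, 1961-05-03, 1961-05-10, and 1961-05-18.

50 business days

1961-03-08 is a Wednesday.
From 1961-03-08 to 1961-05-22 is 76 days inclusive.
76 = 7 × 10 + 6, so there are 10 full weeks plus 6 extra days.
Each full week contributes 5 weekdays (Mon–Fri): 10 × 5 = 50.
The 6 extra days are Wed, Thu, Fri, Sat, Sun, Mon — 4 of them qualify.
Total: 50 + 4 = 54.
Holidays: 1961-03-09 (Thu); 1961-03-11 (Sat); 1961-04-16 (Sun); 1961-05-03 (Wed); 1961-05-10 (Wed); 1961-05-18 (Thu).
4 of the 6 holidays fall on weekdays; the rest are weekends and were already excluded.
Business days: 54 − 4 = 50.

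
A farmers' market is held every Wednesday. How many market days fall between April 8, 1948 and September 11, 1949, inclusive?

April 8, 1948 is a Thursday.
From April 8, 1948 to September 11, 1949 is 522 days inclusive.
522 = 7 × 74 + 4, so there are 74 full weeks plus 4 extra days.
Each full week contributes one Wednesday: 74 so far.
The 4 extra days are Thu, Fri, Sat, Sun — none qualify.
Total: 74 + 0 = 74.

74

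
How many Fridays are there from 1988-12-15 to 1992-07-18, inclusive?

188

1988-12-15 is a Thursday.
The range spans 1312 days (inclusive of both endpoints).
1312 = 7 × 187 + 3, so there are 187 full weeks plus 3 extra days.
Each full week contributes one Friday: 187 so far.
The 3 extra days are Thursday, Friday, Saturday — 1 of them qualifies.
Total: 187 + 1 = 188.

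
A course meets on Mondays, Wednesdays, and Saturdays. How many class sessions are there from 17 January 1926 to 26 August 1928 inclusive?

17 January 1926 is a Sunday.
From 17 January 1926 to 26 August 1928 is 953 days inclusive.
953 = 7 × 136 + 1, so there are 136 full weeks plus 1 extra day.
Each full week contributes 3 days from the set (Mon, Wed, Sat): 136 × 3 = 408.
The 1 extra day is Sun — none qualify.
Total: 408 + 0 = 408.

408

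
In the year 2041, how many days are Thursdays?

Jan 1, 2041 is a Tuesday.
That's 365 days from start to end, counting both.
365 = 7 × 52 + 1, so there are 52 full weeks plus 1 extra day.
Each full week contributes one Thursday: 52 so far.
The 1 extra day is Tuesday — none qualify.
Total: 52 + 0 = 52.

52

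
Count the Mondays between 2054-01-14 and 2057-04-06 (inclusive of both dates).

168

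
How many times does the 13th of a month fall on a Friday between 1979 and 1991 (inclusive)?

24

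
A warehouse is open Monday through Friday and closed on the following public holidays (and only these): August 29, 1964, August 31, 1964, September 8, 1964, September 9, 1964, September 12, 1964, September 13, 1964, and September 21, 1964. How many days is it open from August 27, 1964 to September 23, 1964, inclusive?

August 27, 1964 is a Thursday.
The range spans 28 days (inclusive of both endpoints).
28 = 7 × 4, so the span is exactly 4 full weeks.
Each full week contributes 5 weekdays (Mon–Fri): 4 × 5 = 20.
Total: 20.
Holidays: August 29, 1964 (Sat); August 31, 1964 (Mon); September 8, 1964 (Tue); September 9, 1964 (Wed); September 12, 1964 (Sat); September 13, 1964 (Sun); September 21, 1964 (Mon).
4 of the 7 holidays fall on weekdays; the rest are weekends and were already excluded.
Business days: 20 − 4 = 16.

16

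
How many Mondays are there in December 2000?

4

Dec 1, 2000 is a Friday.
The range spans 31 days (inclusive of both endpoints).
31 = 7 × 4 + 3, so there are 4 full weeks plus 3 extra days.
Each full week contributes one Monday: 4 so far.
The 3 extra days are Friday, Saturday, Sunday — none qualify.
Total: 4 + 0 = 4.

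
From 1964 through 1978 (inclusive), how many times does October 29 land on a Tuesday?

2

Day of week of October 29 in each year:
1964: Thu, 1965: Fri, 1966: Sat, 1967: Sun, 1968: Tue ✓, 1969: Wed, 1970: Thu, 1971: Fri, 1972: Sun, 1973: Mon, 1974: Tue ✓, 1975: Wed, 1976: Fri, 1977: Sat, 1978: Sun
Tuesdays: 1968, 1974.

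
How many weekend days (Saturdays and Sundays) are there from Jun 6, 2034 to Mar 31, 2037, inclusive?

294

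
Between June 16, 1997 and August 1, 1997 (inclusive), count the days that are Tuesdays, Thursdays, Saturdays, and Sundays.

June 16, 1997 is a Monday.
From June 16, 1997 to August 1, 1997 is 47 days inclusive.
47 = 7 × 6 + 5, so there are 6 full weeks plus 5 extra days.
Each full week contributes 4 days from the set (Tue, Thu, Sat, Sun): 6 × 4 = 24.
The 5 extra days are Monday, Tuesday, Wednesday, Thursday, Friday — 2 of them qualify.
Total: 24 + 2 = 26.

26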